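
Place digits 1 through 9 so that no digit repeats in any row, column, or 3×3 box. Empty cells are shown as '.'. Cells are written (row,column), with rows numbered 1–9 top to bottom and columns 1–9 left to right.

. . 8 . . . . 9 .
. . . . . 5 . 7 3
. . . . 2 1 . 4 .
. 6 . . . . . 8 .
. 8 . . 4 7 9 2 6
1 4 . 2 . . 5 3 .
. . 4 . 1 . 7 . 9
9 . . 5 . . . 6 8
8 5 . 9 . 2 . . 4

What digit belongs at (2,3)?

1

(3,9) = 5 (sole candidate).
(6,9) = 7 (sole candidate).
(7,8) = 5 (sole candidate).
(9,8) = 1 (sole candidate).
(4,9) = 1 (sole candidate).
(6,3) = 9 (sole candidate).
(9,7) = 3 (sole candidate).
(1,9) = 2 (sole candidate).
(4,4) = 3 (sole candidate).
(4,6) = 9 (sole candidate).
(4,7) = 4 (sole candidate).
(5,4) = 1 (sole candidate).
(8,7) = 2 (sole candidate).
(4,5) = 5 (sole candidate).
(1,1) = 5 (hidden single in row 1).
(5,1) = 3 (sole candidate).
(5,3) = 5 (sole candidate).
(3,2) = 9 (hidden single in row 3).
(2,5) = 9 (hidden single in row 2).
(3,3) = 3 (hidden single in row 3).
(8,6) = 4 (hidden single in row 8).
(1,4) = 4 (hidden single in row 1).
(2,1) = 4 (hidden single in row 2).
(3,4) = 7 (hidden single in column 4).
(3,1) = 6 (sole candidate).
(3,7) = 8 (sole candidate).
(7,1) = 2 (sole candidate).
(7,2) = 3 (sole candidate).
(4,1) = 7 (sole candidate).
(4,3) = 2 (sole candidate).
(2,3) = 1: row 2 has {3,4,5,7,9}; col 3 has {2,3,4,5,8,9}; box has {3,4,5,6,8,9} → only 1 remains.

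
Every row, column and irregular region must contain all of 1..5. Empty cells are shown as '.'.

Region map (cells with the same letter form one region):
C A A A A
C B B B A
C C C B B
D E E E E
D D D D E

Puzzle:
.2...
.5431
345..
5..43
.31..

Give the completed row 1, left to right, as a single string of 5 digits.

r1c1 = 1: row 1 has {2}; col 1 has {3,5}; region has {3,4,5} → only 1 remains.
r1c3 = 3: row 1 has {1,2}; col 3 has {1,4,5}; region has {1,2} → only 3 remains.
r1c4 = 5: row 1 has {1,2,3}; col 4 has {3,4}; region has {1,2,3} → only 5 remains.
r1c5 = 4: row 1 has {1,2,3,5}; col 5 has {1,3}; region has {1,2,3,5} → only 4 remains.

12354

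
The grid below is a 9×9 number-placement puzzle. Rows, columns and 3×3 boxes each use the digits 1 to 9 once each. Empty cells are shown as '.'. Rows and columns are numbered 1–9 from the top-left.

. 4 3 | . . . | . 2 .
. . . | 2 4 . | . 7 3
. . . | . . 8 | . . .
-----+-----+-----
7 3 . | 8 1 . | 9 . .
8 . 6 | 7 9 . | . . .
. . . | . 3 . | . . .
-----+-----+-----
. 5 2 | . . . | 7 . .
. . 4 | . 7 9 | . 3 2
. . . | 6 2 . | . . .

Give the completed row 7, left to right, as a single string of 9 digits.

952483716

row 4, column 3 = 5 (sole candidate).
row 7, column 5 = 8: row 7 has {2,5,7}; col 5 has {1,2,3,4,7,9}; box has {2,6,7,9} → only 8 remains.
row 1, column 6 = 7 (hidden single in row 1).
row 3, column 4 = 3 (hidden single in row 3).
row 4, column 6 = 2 (hidden single in row 4).
row 5, column 7 = 3 (hidden single in row 5).
row 5, column 2 = 2 (hidden single in row 5).
row 3, column 1 = 2 (hidden single in row 3).
row 6, column 7 = 2 (hidden single in row 6).
row 6, column 9 = 7 (hidden single in row 6).
row 6, column 8 = 8 (hidden single in row 6).
row 6, column 6 = 6 (hidden single in row 6).
row 6, column 4 = 5 (hidden single in row 6).
row 5, column 6 = 4 (sole candidate).
row 8, column 4 = 1 (sole candidate).
row 1, column 4 = 9 (sole candidate).
row 7, column 4 = 4: row 7 has {2,5,7,8}; col 4 has {1,2,3,5,6,7,8,9}; box has {1,2,6,7,8,9} → only 4 remains.
row 7, column 6 = 3: row 7 has {2,4,5,7,8}; col 6 has {2,4,6,7,8,9}; box has {1,2,4,6,7,8,9} → only 3 remains.
row 8, column 1 = 6 (sole candidate).
row 8, column 2 = 8 (sole candidate).
row 8, column 7 = 5 (sole candidate).
row 9, column 6 = 5 (sole candidate).
row 2, column 6 = 1 (sole candidate).
row 2, column 1 = 5 (hidden single in row 2).
row 1, column 1 = 1 (sole candidate).
row 7, column 1 = 9: row 7 has {2,3,4,5,7,8}; col 1 has {1,2,5,6,7,8}; box has {2,4,5,6,8} → only 9 remains.
row 9, column 1 = 3 (sole candidate).
row 6, column 1 = 4 (sole candidate).
row 2, column 3 = 8 (hidden single in column 3).
row 2, column 7 = 6 (sole candidate).
row 1, column 7 = 8 (sole candidate).
row 1, column 9 = 5 (sole candidate).
row 2, column 2 = 9 (sole candidate).
row 3, column 3 = 7 (sole candidate).
row 5, column 9 = 1 (sole candidate).
row 6, column 2 = 1 (sole candidate).
row 6, column 3 = 9 (sole candidate).
row 7, column 9 = 6: row 7 has {2,3,4,5,7,8,9}; col 9 has {1,2,3,5,7}; box has {2,3,5,7} → only 6 remains.
row 9, column 2 = 7 (sole candidate).
row 9, column 3 = 1 (sole candidate).
row 9, column 7 = 4 (sole candidate).
row 9, column 8 = 9 (sole candidate).
row 9, column 9 = 8 (sole candidate).
row 1, column 5 = 6 (sole candidate).
row 3, column 2 = 6 (sole candidate).
row 3, column 5 = 5 (sole candidate).
row 3, column 7 = 1 (sole candidate).
row 3, column 8 = 4 (sole candidate).
row 3, column 9 = 9 (sole candidate).
row 4, column 8 = 6 (sole candidate).
row 4, column 9 = 4 (sole candidate).
row 5, column 8 = 5 (sole candidate).
row 7, column 8 = 1: row 7 has {2,3,4,5,6,7,8,9}; col 8 has {2,3,4,5,6,7,8,9}; box has {2,3,4,5,6,7,8,9} → only 1 remains.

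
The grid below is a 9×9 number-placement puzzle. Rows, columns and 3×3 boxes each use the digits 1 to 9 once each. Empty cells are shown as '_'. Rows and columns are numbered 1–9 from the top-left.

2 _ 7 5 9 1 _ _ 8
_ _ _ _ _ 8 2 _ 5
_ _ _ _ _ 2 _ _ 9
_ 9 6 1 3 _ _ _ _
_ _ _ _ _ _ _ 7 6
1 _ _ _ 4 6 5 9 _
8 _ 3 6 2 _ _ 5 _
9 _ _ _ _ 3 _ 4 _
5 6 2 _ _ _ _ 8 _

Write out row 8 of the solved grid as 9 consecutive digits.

971853642

row 4, column 8 = 2: row 4 has {1,3,6,9}; col 8 has {4,5,7,8,9}; box has {5,6,7,9} → only 2 remains.
row 4, column 9 = 4: row 4 has {1,2,3,6,9}; col 9 has {5,6,8,9}; box has {2,5,6,7,9} → only 4 remains.
row 6, column 3 = 8: row 6 has {1,4,5,6,9}; col 3 has {2,3,6,7}; box has {1,6,9} → only 8 remains.
row 6, column 9 = 3: row 6 has {1,4,5,6,8,9}; col 9 has {4,5,6,8,9}; box has {2,4,5,6,7,9} → only 3 remains.
row 8, column 3 = 1: row 8 has {3,4,9}; col 3 has {2,3,6,7,8}; box has {2,3,5,6,8,9} → only 1 remains.
row 4, column 1 = 7: row 4 has {1,2,3,4,6,9}; col 1 has {1,2,5,8,9}; box has {1,6,8,9} → only 7 remains.
row 4, column 6 = 5: row 4 has {1,2,3,4,6,7,9}; col 6 has {1,2,3,6,8}; box has {1,3,4,6} → only 5 remains.
row 4, column 7 = 8: row 4 has {1,2,3,4,5,6,7,9}; col 7 has {2,5}; box has {2,3,4,5,6,7,9} → only 8 remains.
row 5, column 5 = 8: row 5 has {6,7}; col 5 has {2,3,4,9}; box has {1,3,4,5,6} → only 8 remains.
row 5, column 6 = 9: row 5 has {6,7,8}; col 6 has {1,2,3,5,6,8}; box has {1,3,4,5,6,8} → only 9 remains.
row 5, column 7 = 1: row 5 has {6,7,8,9}; col 7 has {2,5,8}; box has {2,3,4,5,6,7,8,9} → only 1 remains.
row 6, column 2 = 2: row 6 has {1,3,4,5,6,8,9}; col 2 has {6,9}; box has {1,6,7,8,9} → only 2 remains.
row 6, column 4 = 7: row 6 has {1,2,3,4,5,6,8,9}; col 4 has {1,5,6}; box has {1,3,4,5,6,8,9} → only 7 remains.
row 8, column 2 = 7: row 8 has {1,3,4,9}; col 2 has {2,6,9}; box has {1,2,3,5,6,8,9} → only 7 remains.
row 8, column 4 = 8: row 8 has {1,3,4,7,9}; col 4 has {1,5,6,7}; box has {2,3,6} → only 8 remains.
row 8, column 5 = 5: row 8 has {1,3,4,7,8,9}; col 5 has {2,3,4,8,9}; box has {2,3,6,8} → only 5 remains.
row 8, column 7 = 6: row 8 has {1,3,4,5,7,8,9}; col 7 has {1,2,5,8}; box has {4,5,8} → only 6 remains.
row 8, column 9 = 2: row 8 has {1,3,4,5,6,7,8,9}; col 9 has {3,4,5,6,8,9}; box has {4,5,6,8} → only 2 remains.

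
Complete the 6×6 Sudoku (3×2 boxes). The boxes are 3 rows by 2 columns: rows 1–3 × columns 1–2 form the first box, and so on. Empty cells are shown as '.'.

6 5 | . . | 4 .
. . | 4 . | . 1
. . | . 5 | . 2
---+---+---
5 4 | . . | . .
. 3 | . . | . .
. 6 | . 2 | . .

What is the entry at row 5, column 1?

row 1, column 6 = 3 (sole candidate).
row 2, column 2 = 2 (sole candidate).
row 3, column 2 = 1 (sole candidate).
row 3, column 5 = 6 (sole candidate).
row 4, column 6 = 6 (sole candidate).
row 6, column 1 = 1 (sole candidate).
row 1, column 4 = 1 (sole candidate).
row 2, column 1 = 3 (sole candidate).
row 2, column 4 = 6 (sole candidate).
row 2, column 5 = 5 (sole candidate).
row 3, column 1 = 4 (sole candidate).
row 3, column 3 = 3 (sole candidate).
row 4, column 3 = 1 (sole candidate).
row 4, column 4 = 3 (sole candidate).
row 4, column 5 = 2 (sole candidate).
row 5, column 1 = 2: row 5 has {3}; col 1 has {1,3,4,5,6}; box has {1,3,4,5,6} → only 2 remains.

2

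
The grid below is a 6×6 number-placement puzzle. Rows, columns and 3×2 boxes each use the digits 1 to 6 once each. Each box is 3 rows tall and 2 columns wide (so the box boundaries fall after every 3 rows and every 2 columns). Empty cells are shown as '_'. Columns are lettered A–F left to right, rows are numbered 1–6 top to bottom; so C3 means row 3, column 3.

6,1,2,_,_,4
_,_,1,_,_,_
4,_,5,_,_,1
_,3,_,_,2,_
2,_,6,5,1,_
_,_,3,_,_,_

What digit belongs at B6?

D1 = 3: row 1 has {1,2,4,6}; col 4 has {5}; box has {1,2,5} → only 3 remains.
E1 = 5: row 1 has {1,2,3,4,6}; col 5 has {1,2}; box has {1,4} → only 5 remains.
B3 = 2: row 3 has {1,4,5}; col 2 has {1,3}; box has {1,4,6} → only 2 remains.
D3 = 6: row 3 has {1,2,4,5}; col 4 has {3,5}; box has {1,2,3,5} → only 6 remains.
E3 = 3: row 3 has {1,2,4,5,6}; col 5 has {1,2,5}; box has {1,4,5} → only 3 remains.
C4 = 4: row 4 has {2,3}; col 3 has {1,2,3,5,6}; box has {3,5,6} → only 4 remains.
D4 = 1: row 4 has {2,3,4}; col 4 has {3,5,6}; box has {3,4,5,6} → only 1 remains.
B5 = 4: row 5 has {1,2,5,6}; col 2 has {1,2,3}; box has {2,3} → only 4 remains.
F5 = 3: row 5 has {1,2,4,5,6}; col 6 has {1,4}; box has {1,2} → only 3 remains.
D6 = 2: row 6 has {3}; col 4 has {1,3,5,6}; box has {1,3,4,5,6} → only 2 remains.
B2 = 5: row 2 has {1}; col 2 has {1,2,3,4}; box has {1,2,4,6} → only 5 remains.
D2 = 4: row 2 has {1,5}; col 4 has {1,2,3,5,6}; box has {1,2,3,5,6} → only 4 remains.
E2 = 6: row 2 has {1,4,5}; col 5 has {1,2,3,5}; box has {1,3,4,5} → only 6 remains.
F2 = 2: row 2 has {1,4,5,6}; col 6 has {1,3,4}; box has {1,3,4,5,6} → only 2 remains.
A4 = 5: row 4 has {1,2,3,4}; col 1 has {2,4,6}; box has {2,3,4} → only 5 remains.
F4 = 6: row 4 has {1,2,3,4,5}; col 6 has {1,2,3,4}; box has {1,2,3} → only 6 remains.
A6 = 1: row 6 has {2,3}; col 1 has {2,4,5,6}; box has {2,3,4,5} → only 1 remains.
B6 = 6: row 6 has {1,2,3}; col 2 has {1,2,3,4,5}; box has {1,2,3,4,5} → only 6 remains.

6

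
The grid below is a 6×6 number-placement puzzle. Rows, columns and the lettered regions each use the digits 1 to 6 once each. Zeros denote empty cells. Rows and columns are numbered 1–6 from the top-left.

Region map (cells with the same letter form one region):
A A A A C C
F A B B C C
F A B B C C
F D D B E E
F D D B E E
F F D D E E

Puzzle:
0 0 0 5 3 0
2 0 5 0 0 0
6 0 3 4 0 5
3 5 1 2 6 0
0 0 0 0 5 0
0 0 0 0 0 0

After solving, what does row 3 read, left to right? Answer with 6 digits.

r4c6 = 4: row 4 has {1,2,3,5,6}; col 6 has {5}; region has {5,6} → only 4 remains.
r2c2 = 3: in row 2, 3 can only go here (every other open cell in that row sees a 3).
r2c5 = 4: in row 2, 4 can only go here (every other open cell in that row sees a 4).
r5c6 = 3: in row 5, 3 can only go here (every other open cell in that row sees a 3).
r6c4 = 3: in row 6, 3 can only go here (every other open cell in that row sees a 3).
r6c1 = 5: in row 6, 5 can only go here (every other open cell in that row sees a 5).
r6c3 = 6: in row 6, 6 can only go here (every other open cell in that row sees a 6).
r5c4 = 6: in row 5, 6 can only go here (every other open cell in that row sees a 6).
r2c4 = 1: row 2 has {2,3,4,5}; col 4 has {2,3,4,5,6}; region has {2,3,4,5,6} → only 1 remains.
r2c6 = 6: row 2 has {1,2,3,4,5}; col 6 has {3,4,5}; region has {3,4,5} → only 6 remains.
r1c2 = 6: in row 1, 6 can only go here (every other open cell in that row sees a 6).
r5c1 = 1: in row 5, 1 can only go here (every other open cell in that row sees a 1).
r1c1 = 4: row 1 has {3,5,6}; col 1 has {1,2,3,5,6}; region has {3,5,6} → only 4 remains.
r1c3 = 2: row 1 has {3,4,5,6}; col 3 has {1,3,5,6}; region has {3,4,5,6} → only 2 remains.
r1c6 = 1: row 1 has {2,3,4,5,6}; col 6 has {3,4,5,6}; region has {3,4,5,6} → only 1 remains.
r3c2 = 1: row 3 has {3,4,5,6}; col 2 has {3,5,6}; region has {2,3,4,5,6} → only 1 remains.
r3c5 = 2: row 3 has {1,3,4,5,6}; col 5 has {3,4,5,6}; region has {1,3,4,5,6} → only 2 remains.

613425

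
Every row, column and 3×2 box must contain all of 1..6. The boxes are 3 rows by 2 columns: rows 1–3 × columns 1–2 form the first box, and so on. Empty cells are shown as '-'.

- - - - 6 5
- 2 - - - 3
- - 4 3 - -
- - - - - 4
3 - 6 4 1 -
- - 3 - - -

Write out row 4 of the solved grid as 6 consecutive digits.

R2C5 = 4: row 2 has {2,3}; col 5 has {1,6}; box has {3,5,6} → only 4 remains.
R3C5 = 2: row 3 has {3,4}; col 5 has {1,4,6}; box has {3,4,5,6} → only 2 remains.
R3C6 = 1: row 3 has {2,3,4}; col 6 has {3,4,5}; box has {2,3,4,5,6} → only 1 remains.
R5C2 = 5: row 5 has {1,3,4,6}; col 2 has {2}; box has {3} → only 5 remains.
R5C6 = 2: row 5 has {1,3,4,5,6}; col 6 has {1,3,4,5}; box has {1,4} → only 2 remains.
R6C5 = 5: row 6 has {3}; col 5 has {1,2,4,6}; box has {1,2,4} → only 5 remains.
R6C6 = 6: row 6 has {3,5}; col 6 has {1,2,3,4,5}; box has {1,2,4,5} → only 6 remains.
R3C2 = 6: row 3 has {1,2,3,4}; col 2 has {2,5}; box has {2} → only 6 remains.
R4C2 = 1: row 4 has {4}; col 2 has {2,5,6}; box has {3,5} → only 1 remains.
R4C5 = 3: row 4 has {1,4}; col 5 has {1,2,4,5,6}; box has {1,2,4,5,6} → only 3 remains.
R6C2 = 4: row 6 has {3,5,6}; col 2 has {1,2,5,6}; box has {1,3,5} → only 4 remains.
R1C2 = 3: row 1 has {5,6}; col 2 has {1,2,4,5,6}; box has {2,6} → only 3 remains.
R3C1 = 5: row 3 has {1,2,3,4,6}; col 1 has {3}; box has {2,3,6} → only 5 remains.
R6C1 = 2: row 6 has {3,4,5,6}; col 1 has {3,5}; box has {1,3,4,5} → only 2 remains.
R6C4 = 1: row 6 has {2,3,4,5,6}; col 4 has {3,4}; box has {3,4,6} → only 1 remains.
R1C4 = 2: row 1 has {3,5,6}; col 4 has {1,3,4}; box has {3,4} → only 2 remains.
R2C1 = 1: row 2 has {2,3,4}; col 1 has {2,3,5}; box has {2,3,5,6} → only 1 remains.
R2C3 = 5: row 2 has {1,2,3,4}; col 3 has {3,4,6}; box has {2,3,4} → only 5 remains.
R2C4 = 6: row 2 has {1,2,3,4,5}; col 4 has {1,2,3,4}; box has {2,3,4,5} → only 6 remains.
R4C1 = 6: row 4 has {1,3,4}; col 1 has {1,2,3,5}; box has {1,2,3,4,5} → only 6 remains.
R4C3 = 2: row 4 has {1,3,4,6}; col 3 has {3,4,5,6}; box has {1,3,4,6} → only 2 remains.
R4C4 = 5: row 4 has {1,2,3,4,6}; col 4 has {1,2,3,4,6}; box has {1,2,3,4,6} → only 5 remains.

612534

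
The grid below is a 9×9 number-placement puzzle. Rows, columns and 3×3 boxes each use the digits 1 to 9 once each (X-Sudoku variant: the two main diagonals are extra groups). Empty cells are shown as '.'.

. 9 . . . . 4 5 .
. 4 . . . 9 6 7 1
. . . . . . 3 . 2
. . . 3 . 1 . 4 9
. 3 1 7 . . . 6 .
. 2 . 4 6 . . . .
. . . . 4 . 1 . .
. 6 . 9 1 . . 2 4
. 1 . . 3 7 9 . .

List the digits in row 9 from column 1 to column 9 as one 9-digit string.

R1C9 = 8 (sole candidate).
R3C8 = 9 (sole candidate).
R5C9 = 5 (sole candidate).
R9C8 = 8: row 9 has {1,3,7,9}; col 8 has {2,4,5,6,7,9}; box has {1,2,4,9} → only 8 remains.
R9C9 = 6: row 9 has {1,3,7,8,9}; col 9 has {1,2,4,5,8,9}; box has {1,2,4,8,9}; main diagonal has {1,2,3,4} → only 6 remains.
R1C1 = 7 (sole candidate).
R1C5 = 2 (sole candidate).
R5C5 = 9 (sole candidate).
R7C8 = 3 (sole candidate).
R7C9 = 7 (sole candidate).
R8C7 = 5 (sole candidate).
R6C8 = 1 (sole candidate).
R6C9 = 3 (sole candidate).
R8C6 = 8 (sole candidate).
R5C6 = 2 (sole candidate).
R5C7 = 8 (sole candidate).
R6C6 = 5 (sole candidate).
R6C7 = 7 (sole candidate).
R7C6 = 6 (sole candidate).
R8C1 = 3 (sole candidate).
R8C3 = 7 (sole candidate).
R1C6 = 3 (sole candidate).
R3C3 = 8 (sole candidate).
R3C6 = 4 (sole candidate).
R4C5 = 8 (sole candidate).
R4C7 = 2 (sole candidate).
R5C1 = 4 (sole candidate).
R6C3 = 9 (sole candidate).
R1C3 = 6 (sole candidate).
R1C4 = 1 (sole candidate).
R2C5 = 5 (sole candidate).
R3C2 = 5 (sole candidate).
R3C4 = 6 (sole candidate).
R3C5 = 7 (sole candidate).
R4C2 = 7 (sole candidate).
R4C3 = 5 (sole candidate).
R6C1 = 8 (sole candidate).
R7C2 = 8 (sole candidate).
R7C3 = 2 (sole candidate).
R7C4 = 5 (sole candidate).
R9C1 = 5: row 9 has {1,3,6,7,8,9}; col 1 has {3,4,7,8}; box has {1,2,3,6,7,8}; anti-diagonal has {1,2,3,4,6,7,8,9} → only 5 remains.
R9C3 = 4: row 9 has {1,3,5,6,7,8,9}; col 3 has {1,2,5,6,7,8,9}; box has {1,2,3,5,6,7,8} → only 4 remains.
R9C4 = 2: row 9 has {1,3,4,5,6,7,8,9}; col 4 has {1,3,4,5,6,7,9}; box has {1,3,4,5,6,7,8,9} → only 2 remains.

514237986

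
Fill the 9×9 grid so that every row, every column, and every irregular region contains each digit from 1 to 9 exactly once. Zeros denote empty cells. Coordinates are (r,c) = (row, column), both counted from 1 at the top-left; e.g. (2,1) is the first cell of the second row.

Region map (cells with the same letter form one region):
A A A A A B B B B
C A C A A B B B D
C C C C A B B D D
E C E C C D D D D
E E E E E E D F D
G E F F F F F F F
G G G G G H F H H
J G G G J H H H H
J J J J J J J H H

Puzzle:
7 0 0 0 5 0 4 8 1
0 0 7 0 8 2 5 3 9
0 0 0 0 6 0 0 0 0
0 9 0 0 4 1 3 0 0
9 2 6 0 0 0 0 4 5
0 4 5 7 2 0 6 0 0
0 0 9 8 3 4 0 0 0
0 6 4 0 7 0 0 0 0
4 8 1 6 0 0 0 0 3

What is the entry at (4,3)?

(1,2) = 3: row 1 has {1,4,5,7,8}; col 2 has {2,4,6,8,9}; region has {5,6,7,8} → only 3 remains.
(1,3) = 2: row 1 has {1,3,4,5,7,8}; col 3 has {1,4,5,6,7,9}; region has {3,5,6,7,8} → only 2 remains.
(1,4) = 9: row 1 has {1,2,3,4,5,7,8}; col 4 has {6,7,8}; region has {2,3,5,6,7,8} → only 9 remains.
(1,6) = 6: row 1 has {1,2,3,4,5,7,8,9}; col 6 has {1,2,4}; region has {1,2,3,4,5,8} → only 6 remains.
(2,2) = 1: row 2 has {2,3,5,7,8,9}; col 2 has {2,3,4,6,8,9}; region has {2,3,5,6,7,8,9} → only 1 remains.
(2,4) = 4: row 2 has {1,2,3,5,7,8,9}; col 4 has {6,7,8,9}; region has {1,2,3,5,6,7,8,9} → only 4 remains.
(3,2) = 5: row 3 has {6}; col 2 has {1,2,3,4,6,8,9}; region has {4,7,9} → only 5 remains.
(4,3) = 8: row 4 has {1,3,4,9}; col 3 has {1,2,4,5,6,7,9}; region has {2,4,6,9} → only 8 remains.

8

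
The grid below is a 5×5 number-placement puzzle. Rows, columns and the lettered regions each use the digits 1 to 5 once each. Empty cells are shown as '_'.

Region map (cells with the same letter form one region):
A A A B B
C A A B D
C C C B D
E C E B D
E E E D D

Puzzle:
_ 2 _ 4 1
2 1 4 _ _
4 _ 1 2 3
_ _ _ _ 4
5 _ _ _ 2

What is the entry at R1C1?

3

R1C1 = 3: row 1 has {1,2,4}; col 1 has {2,4,5}; region has {1,2,4} → only 3 remains.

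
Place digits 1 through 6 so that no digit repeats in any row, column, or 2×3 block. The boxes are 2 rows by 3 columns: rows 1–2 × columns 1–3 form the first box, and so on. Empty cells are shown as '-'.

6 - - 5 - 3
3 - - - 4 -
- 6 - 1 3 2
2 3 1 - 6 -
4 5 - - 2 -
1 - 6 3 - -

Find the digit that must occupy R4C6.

5

R1C5 = 1 (sole candidate).
R2C6 = 6 (sole candidate).
R3C1 = 5 (sole candidate).
R3C3 = 4 (sole candidate).
R4C4 = 4 (sole candidate).
R4C6 = 5: row 4 has {1,2,3,4,6}; col 6 has {2,3,6}; box has {1,2,3,4,6} → only 5 remains.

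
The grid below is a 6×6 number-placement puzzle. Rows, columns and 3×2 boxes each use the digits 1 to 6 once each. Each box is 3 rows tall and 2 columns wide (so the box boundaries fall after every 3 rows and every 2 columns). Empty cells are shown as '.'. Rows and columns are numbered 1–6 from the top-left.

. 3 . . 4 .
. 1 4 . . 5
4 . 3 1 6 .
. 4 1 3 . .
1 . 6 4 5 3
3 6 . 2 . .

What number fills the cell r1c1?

6

r2c4 = 6: row 2 has {1,4,5}; col 4 has {1,2,3,4}; box has {1,3,4} → only 6 remains.
r3c6 = 2: row 3 has {1,3,4,6}; col 6 has {3,5}; box has {4,5,6} → only 2 remains.
r4c5 = 2: row 4 has {1,3,4}; col 5 has {4,5,6}; box has {3,5} → only 2 remains.
r4c6 = 6: row 4 has {1,2,3,4}; col 6 has {2,3,5}; box has {2,3,5} → only 6 remains.
r5c2 = 2: row 5 has {1,3,4,5,6}; col 2 has {1,3,4,6}; box has {1,3,4,6} → only 2 remains.
r6c3 = 5: row 6 has {2,3,6}; col 3 has {1,3,4,6}; box has {1,2,3,4,6} → only 5 remains.
r6c5 = 1: row 6 has {2,3,5,6}; col 5 has {2,4,5,6}; box has {2,3,5,6} → only 1 remains.
r6c6 = 4: row 6 has {1,2,3,5,6}; col 6 has {2,3,5,6}; box has {1,2,3,5,6} → only 4 remains.
r1c3 = 2: row 1 has {3,4}; col 3 has {1,3,4,5,6}; box has {1,3,4,6} → only 2 remains.
r1c4 = 5: row 1 has {2,3,4}; col 4 has {1,2,3,4,6}; box has {1,2,3,4,6} → only 5 remains.
r1c6 = 1: row 1 has {2,3,4,5}; col 6 has {2,3,4,5,6}; box has {2,4,5,6} → only 1 remains.
r2c1 = 2: row 2 has {1,4,5,6}; col 1 has {1,3,4}; box has {1,3,4} → only 2 remains.
r2c5 = 3: row 2 has {1,2,4,5,6}; col 5 has {1,2,4,5,6}; box has {1,2,4,5,6} → only 3 remains.
r3c2 = 5: row 3 has {1,2,3,4,6}; col 2 has {1,2,3,4,6}; box has {1,2,3,4} → only 5 remains.
r4c1 = 5: row 4 has {1,2,3,4,6}; col 1 has {1,2,3,4}; box has {1,2,3,4,6} → only 5 remains.
r1c1 = 6: row 1 has {1,2,3,4,5}; col 1 has {1,2,3,4,5}; box has {1,2,3,4,5} → only 6 remains.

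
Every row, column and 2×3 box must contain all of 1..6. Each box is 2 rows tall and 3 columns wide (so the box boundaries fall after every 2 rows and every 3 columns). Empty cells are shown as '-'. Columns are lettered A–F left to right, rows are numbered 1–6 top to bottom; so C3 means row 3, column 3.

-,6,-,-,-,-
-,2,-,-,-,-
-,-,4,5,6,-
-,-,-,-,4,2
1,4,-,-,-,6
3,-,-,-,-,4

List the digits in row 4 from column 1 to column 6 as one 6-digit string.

635142

A3 = 2 (sole candidate).
B6 = 5 (sole candidate).
C5 = 2 (sole candidate).
D5 = 3 (sole candidate).
E5 = 5 (sole candidate).
C6 = 6 (sole candidate).
D4 = 1: row 4 has {2,4}; col 4 has {3,5}; box has {2,4,5,6} → only 1 remains.
D6 = 2 (sole candidate).
E6 = 1 (sole candidate).
D1 = 4 (sole candidate).
D2 = 6 (sole candidate).
E2 = 3 (sole candidate).
F3 = 3 (sole candidate).
B4 = 3: row 4 has {1,2,4}; col 2 has {2,4,5,6}; box has {2,4} → only 3 remains.
C4 = 5: row 4 has {1,2,3,4}; col 3 has {2,4,6}; box has {2,3,4} → only 5 remains.
A1 = 5 (sole candidate).
E1 = 2 (sole candidate).
F1 = 1 (sole candidate).
A2 = 4 (sole candidate).
C2 = 1 (sole candidate).
F2 = 5 (sole candidate).
B3 = 1 (sole candidate).
A4 = 6: row 4 has {1,2,3,4,5}; col 1 has {1,2,3,4,5}; box has {1,2,3,4,5} → only 6 remains.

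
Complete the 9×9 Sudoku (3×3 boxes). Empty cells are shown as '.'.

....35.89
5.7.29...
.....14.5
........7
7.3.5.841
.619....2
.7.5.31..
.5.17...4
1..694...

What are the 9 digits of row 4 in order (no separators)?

245318967

R5C4 = 2: row 5 has {1,3,4,5,7,8}; col 4 has {1,5,6,9}; box has {5,9} → only 2 remains.
R5C6 = 6: row 5 has {1,2,3,4,5,7,8}; col 6 has {1,3,4,5,9}; box has {2,5,9} → only 6 remains.
R7C5 = 8: row 7 has {1,3,5,7}; col 5 has {2,3,5,7,9}; box has {1,3,4,5,6,7,9} → only 8 remains.
R7C9 = 6: row 7 has {1,3,5,7,8}; col 9 has {1,2,4,5,7,9}; box has {1,4} → only 6 remains.
R8C6 = 2: row 8 has {1,4,5,7}; col 6 has {1,3,4,5,6,9}; box has {1,3,4,5,6,7,8,9} → only 2 remains.
R2C9 = 3: row 2 has {2,5,7,9}; col 9 has {1,2,4,5,6,7,9}; box has {4,5,8,9} → only 3 remains.
R3C5 = 6: row 3 has {1,4,5}; col 5 has {2,3,5,7,8,9}; box has {1,2,3,5,9} → only 6 remains.
R4C6 = 8: row 4 has {7}; col 6 has {1,2,3,4,5,6,9}; box has {2,5,6,9} → only 8 remains.
R5C2 = 9: row 5 has {1,2,3,4,5,6,7,8}; col 2 has {5,6,7}; box has {1,3,6,7} → only 9 remains.
R6C5 = 4: row 6 has {1,2,6,9}; col 5 has {2,3,5,6,7,8,9}; box has {2,5,6,8,9} → only 4 remains.
R6C6 = 7: row 6 has {1,2,4,6,9}; col 6 has {1,2,3,4,5,6,8,9}; box has {2,4,5,6,8,9} → only 7 remains.
R9C9 = 8: row 9 has {1,4,6,9}; col 9 has {1,2,3,4,5,6,7,9}; box has {1,4,6} → only 8 remains.
R2C7 = 6: row 2 has {2,3,5,7,9}; col 7 has {1,4,8}; box has {3,4,5,8,9} → only 6 remains.
R2C8 = 1: row 2 has {2,3,5,6,7,9}; col 8 has {4,8}; box has {3,4,5,6,8,9} → only 1 remains.
R4C4 = 3: row 4 has {7,8}; col 4 has {1,2,5,6,9}; box has {2,4,5,6,7,8,9} → only 3 remains.
R4C5 = 1: row 4 has {3,7,8}; col 5 has {2,3,4,5,6,7,8,9}; box has {2,3,4,5,6,7,8,9} → only 1 remains.
R6C1 = 8: row 6 has {1,2,4,6,7,9}; col 1 has {1,5,7}; box has {1,3,6,7,9} → only 8 remains.
R9C3 = 2: row 9 has {1,4,6,8,9}; col 3 has {1,3,7}; box has {1,5,7} → only 2 remains.
R9C2 = 3: row 9 has {1,2,4,6,8,9}; col 2 has {5,6,7,9}; box has {1,2,5,7} → only 3 remains.
R1C2 = 1: in row 1, 1 can only go here (every other open cell in that row sees a 1).
R3C1 = 3: in row 3, 3 can only go here (every other open cell in that row sees a 3).
R3C3 = 9: in row 3, 9 can only go here (every other open cell in that row sees a 9).
R7C3 = 4: row 7 has {1,3,5,6,7,8}; col 3 has {1,2,3,7,9}; box has {1,2,3,5,7} → only 4 remains.
R1C3 = 6: row 1 has {1,3,5,8,9}; col 3 has {1,2,3,4,7,9}; box has {1,3,5,7,9} → only 6 remains.
R4C3 = 5: row 4 has {1,3,7,8}; col 3 has {1,2,3,4,6,7,9}; box has {1,3,6,7,8,9} → only 5 remains.
R4C7 = 9: row 4 has {1,3,5,7,8}; col 7 has {1,4,6,8}; box has {1,2,4,7,8} → only 9 remains.
R4C8 = 6: row 4 has {1,3,5,7,8,9}; col 8 has {1,4,8}; box has {1,2,4,7,8,9} → only 6 remains.
R7C1 = 9: row 7 has {1,3,4,5,6,7,8}; col 1 has {1,3,5,7,8}; box has {1,2,3,4,5,7} → only 9 remains.
R7C8 = 2: row 7 has {1,3,4,5,6,7,8,9}; col 8 has {1,4,6,8}; box has {1,4,6,8} → only 2 remains.
R8C1 = 6: row 8 has {1,2,4,5,7}; col 1 has {1,3,5,7,8,9}; box has {1,2,3,4,5,7,9} → only 6 remains.
R8C3 = 8: row 8 has {1,2,4,5,6,7}; col 3 has {1,2,3,4,5,6,7,9}; box has {1,2,3,4,5,6,7,9} → only 8 remains.
R8C7 = 3: row 8 has {1,2,4,5,6,7,8}; col 7 has {1,4,6,8,9}; box has {1,2,4,6,8} → only 3 remains.
R8C8 = 9: row 8 has {1,2,3,4,5,6,7,8}; col 8 has {1,2,4,6,8}; box has {1,2,3,4,6,8} → only 9 remains.
R3C8 = 7: row 3 has {1,3,4,5,6,9}; col 8 has {1,2,4,6,8,9}; box has {1,3,4,5,6,8,9} → only 7 remains.
R6C7 = 5: row 6 has {1,2,4,6,7,8,9}; col 7 has {1,3,4,6,8,9}; box has {1,2,4,6,7,8,9} → only 5 remains.
R6C8 = 3: row 6 has {1,2,4,5,6,7,8,9}; col 8 has {1,2,4,6,7,8,9}; box has {1,2,4,5,6,7,8,9} → only 3 remains.
R9C7 = 7: row 9 has {1,2,3,4,6,8,9}; col 7 has {1,3,4,5,6,8,9}; box has {1,2,3,4,6,8,9} → only 7 remains.
R9C8 = 5: row 9 has {1,2,3,4,6,7,8,9}; col 8 has {1,2,3,4,6,7,8,9}; box has {1,2,3,4,6,7,8,9} → only 5 remains.
R1C7 = 2: row 1 has {1,3,5,6,8,9}; col 7 has {1,3,4,5,6,7,8,9}; box has {1,3,4,5,6,7,8,9} → only 2 remains.
R3C4 = 8: row 3 has {1,3,4,5,6,7,9}; col 4 has {1,2,3,5,6,9}; box has {1,2,3,5,6,9} → only 8 remains.
R1C1 = 4: row 1 has {1,2,3,5,6,8,9}; col 1 has {1,3,5,6,7,8,9}; box has {1,3,5,6,7,9} → only 4 remains.
R1C4 = 7: row 1 has {1,2,3,4,5,6,8,9}; col 4 has {1,2,3,5,6,8,9}; box has {1,2,3,5,6,8,9} → only 7 remains.
R2C2 = 8: row 2 has {1,2,3,5,6,7,9}; col 2 has {1,3,5,6,7,9}; box has {1,3,4,5,6,7,9} → only 8 remains.
R2C4 = 4: row 2 has {1,2,3,5,6,7,8,9}; col 4 has {1,2,3,5,6,7,8,9}; box has {1,2,3,5,6,7,8,9} → only 4 remains.
R3C2 = 2: row 3 has {1,3,4,5,6,7,8,9}; col 2 has {1,3,5,6,7,8,9}; box has {1,3,4,5,6,7,8,9} → only 2 remains.
R4C1 = 2: row 4 has {1,3,5,6,7,8,9}; col 1 has {1,3,4,5,6,7,8,9}; box has {1,3,5,6,7,8,9} → only 2 remains.
R4C2 = 4: row 4 has {1,2,3,5,6,7,8,9}; col 2 has {1,2,3,5,6,7,8,9}; box has {1,2,3,5,6,7,8,9} → only 4 remains.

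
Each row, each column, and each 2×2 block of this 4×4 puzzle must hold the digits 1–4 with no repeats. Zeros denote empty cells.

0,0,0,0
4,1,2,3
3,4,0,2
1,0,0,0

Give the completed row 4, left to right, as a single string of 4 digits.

1234

row 1, column 1 = 2 (sole candidate).
row 1, column 2 = 3 (sole candidate).
row 3, column 3 = 1 (sole candidate).
row 4, column 2 = 2: row 4 has {1}; col 2 has {1,3,4}; box has {1,3,4} → only 2 remains.
row 4, column 4 = 4: row 4 has {1,2}; col 4 has {2,3}; box has {1,2} → only 4 remains.
row 1, column 3 = 4 (sole candidate).
row 1, column 4 = 1 (sole candidate).
row 4, column 3 = 3: row 4 has {1,2,4}; col 3 has {1,2,4}; box has {1,2,4} → only 3 remains.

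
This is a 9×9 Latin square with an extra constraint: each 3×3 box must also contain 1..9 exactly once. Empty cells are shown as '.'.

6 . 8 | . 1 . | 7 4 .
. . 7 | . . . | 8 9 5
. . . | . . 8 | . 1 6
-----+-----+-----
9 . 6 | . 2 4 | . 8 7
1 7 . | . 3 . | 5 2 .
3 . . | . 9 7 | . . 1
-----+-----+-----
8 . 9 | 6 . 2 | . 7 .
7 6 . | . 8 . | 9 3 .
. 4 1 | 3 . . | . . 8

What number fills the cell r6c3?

r4c2 = 5 (sole candidate).
r4c4 = 1 (sole candidate).
r4c7 = 3 (sole candidate).
r5c3 = 4 (sole candidate).
r5c4 = 8 (sole candidate).
r5c6 = 6 (sole candidate).
r5c9 = 9 (sole candidate).
r6c3 = 2: row 6 has {1,3,7,9}; col 3 has {1,4,6,7,8,9}; box has {1,3,4,5,6,7,9} → only 2 remains.

2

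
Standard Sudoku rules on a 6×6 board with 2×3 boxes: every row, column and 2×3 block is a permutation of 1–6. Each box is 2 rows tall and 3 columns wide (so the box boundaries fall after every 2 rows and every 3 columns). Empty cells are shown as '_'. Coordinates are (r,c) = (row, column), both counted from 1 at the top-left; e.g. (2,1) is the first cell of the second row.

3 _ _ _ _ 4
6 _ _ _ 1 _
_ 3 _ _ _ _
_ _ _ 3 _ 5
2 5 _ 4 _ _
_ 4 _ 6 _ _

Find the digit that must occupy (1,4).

(2,2) = 2 (sole candidate).
(2,4) = 5 (sole candidate).
(2,6) = 3 (sole candidate).
(5,5) = 3 (sole candidate).
(5,6) = 1 (sole candidate).
(6,1) = 1 (sole candidate).
(6,3) = 3 (sole candidate).
(6,6) = 2 (sole candidate).
(1,2) = 1 (sole candidate).
(1,3) = 5 (sole candidate).
(1,4) = 2: row 1 has {1,3,4,5}; col 4 has {3,4,5,6}; box has {1,3,4,5} → only 2 remains.

2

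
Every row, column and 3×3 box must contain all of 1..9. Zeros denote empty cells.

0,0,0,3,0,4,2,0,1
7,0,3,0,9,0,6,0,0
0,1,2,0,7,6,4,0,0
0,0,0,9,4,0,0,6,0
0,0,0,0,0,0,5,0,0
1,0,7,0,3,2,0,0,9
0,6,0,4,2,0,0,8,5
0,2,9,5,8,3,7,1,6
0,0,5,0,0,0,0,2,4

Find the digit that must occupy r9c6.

9

r1c5 = 5 (sole candidate).
r2c8 = 5 (sole candidate).
r2c9 = 8 (sole candidate).
r3c4 = 8 (sole candidate).
r3c9 = 3 (sole candidate).
r4c3 = 8 (sole candidate).
r6c4 = 6 (sole candidate).
r6c7 = 8 (sole candidate).
r6c8 = 4 (sole candidate).
r7c1 = 3 (sole candidate).
r7c3 = 1 (sole candidate).
r7c7 = 9 (sole candidate).
r8c1 = 4 (sole candidate).
r9c1 = 8 (sole candidate).
r9c2 = 7 (sole candidate).
r9c4 = 1 (sole candidate).
r9c5 = 6 (sole candidate).
r9c6 = 9: row 9 has {1,2,4,5,6,7,8}; col 6 has {2,3,4,6}; box has {1,2,3,4,5,6,8} → only 9 remains.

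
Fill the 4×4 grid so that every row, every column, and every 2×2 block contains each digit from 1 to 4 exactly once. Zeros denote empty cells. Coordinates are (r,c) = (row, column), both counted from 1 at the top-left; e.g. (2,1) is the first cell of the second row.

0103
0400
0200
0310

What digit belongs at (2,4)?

1

(1,1) = 2 (sole candidate).
(1,3) = 4 (sole candidate).
(2,1) = 3 (sole candidate).
(2,3) = 2 (sole candidate).
(2,4) = 1: row 2 has {2,3,4}; col 4 has {3}; box has {2,3,4} → only 1 remains.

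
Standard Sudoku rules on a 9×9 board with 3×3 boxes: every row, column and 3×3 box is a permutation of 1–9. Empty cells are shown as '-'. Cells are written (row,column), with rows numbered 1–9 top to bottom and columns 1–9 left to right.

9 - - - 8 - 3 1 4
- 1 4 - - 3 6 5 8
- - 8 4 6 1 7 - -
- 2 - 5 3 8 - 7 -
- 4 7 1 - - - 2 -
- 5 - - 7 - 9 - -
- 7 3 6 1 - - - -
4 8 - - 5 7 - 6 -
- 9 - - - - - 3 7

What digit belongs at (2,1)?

7

(1,2) = 6: row 1 has {1,3,4,8,9}; col 2 has {1,2,4,5,7,8,9}; box has {1,4,8,9} → only 6 remains.
(3,2) = 3: row 3 has {1,4,6,7,8}; col 2 has {1,2,4,5,6,7,8,9}; box has {1,4,6,8,9} → only 3 remains.
(3,8) = 9: row 3 has {1,3,4,6,7,8}; col 8 has {1,2,3,5,6,7}; box has {1,3,4,5,6,7,8} → only 9 remains.
(3,9) = 2: row 3 has {1,3,4,6,7,8,9}; col 9 has {4,7,8}; box has {1,3,4,5,6,7,8,9} → only 2 remains.
(5,5) = 9: row 5 has {1,2,4,7}; col 5 has {1,3,5,6,7,8}; box has {1,3,5,7,8} → only 9 remains.
(5,6) = 6: row 5 has {1,2,4,7,9}; col 6 has {1,3,7,8}; box has {1,3,5,7,8,9} → only 6 remains.
(6,4) = 2: row 6 has {5,7,9}; col 4 has {1,4,5,6}; box has {1,3,5,6,7,8,9} → only 2 remains.
(6,6) = 4: row 6 has {2,5,7,9}; col 6 has {1,3,6,7,8}; box has {1,2,3,5,6,7,8,9} → only 4 remains.
(6,8) = 8: row 6 has {2,4,5,7,9}; col 8 has {1,2,3,5,6,7,9}; box has {2,7,9} → only 8 remains.
(7,8) = 4: row 7 has {1,3,6,7}; col 8 has {1,2,3,5,6,7,8,9}; box has {3,6,7} → only 4 remains.
(9,4) = 8: row 9 has {3,7,9}; col 4 has {1,2,4,5,6}; box has {1,5,6,7} → only 8 remains.
(9,6) = 2: row 9 has {3,7,8,9}; col 6 has {1,3,4,6,7,8}; box has {1,5,6,7,8} → only 2 remains.
(1,4) = 7: row 1 has {1,3,4,6,8,9}; col 4 has {1,2,4,5,6,8}; box has {1,3,4,6,8} → only 7 remains.
(1,6) = 5: row 1 has {1,3,4,6,7,8,9}; col 6 has {1,2,3,4,6,7,8}; box has {1,3,4,6,7,8} → only 5 remains.
(2,4) = 9: row 2 has {1,3,4,5,6,8}; col 4 has {1,2,4,5,6,7,8}; box has {1,3,4,5,6,7,8} → only 9 remains.
(2,5) = 2: row 2 has {1,3,4,5,6,8,9}; col 5 has {1,3,5,6,7,8,9}; box has {1,3,4,5,6,7,8,9} → only 2 remains.
(3,1) = 5: row 3 has {1,2,3,4,6,7,8,9}; col 1 has {4,9}; box has {1,3,4,6,8,9} → only 5 remains.
(5,7) = 5: row 5 has {1,2,4,6,7,9}; col 7 has {3,6,7,9}; box has {2,7,8,9} → only 5 remains.
(5,9) = 3: row 5 has {1,2,4,5,6,7,9}; col 9 has {2,4,7,8}; box has {2,5,7,8,9} → only 3 remains.
(7,1) = 2: row 7 has {1,3,4,6,7}; col 1 has {4,5,9}; box has {3,4,7,8,9} → only 2 remains.
(7,6) = 9: row 7 has {1,2,3,4,6,7}; col 6 has {1,2,3,4,5,6,7,8}; box has {1,2,5,6,7,8} → only 9 remains.
(7,7) = 8: row 7 has {1,2,3,4,6,7,9}; col 7 has {3,5,6,7,9}; box has {3,4,6,7} → only 8 remains.
(7,9) = 5: row 7 has {1,2,3,4,6,7,8,9}; col 9 has {2,3,4,7,8}; box has {3,4,6,7,8} → only 5 remains.
(8,3) = 1: row 8 has {4,5,6,7,8}; col 3 has {3,4,7,8}; box has {2,3,4,7,8,9} → only 1 remains.
(8,4) = 3: row 8 has {1,4,5,6,7,8}; col 4 has {1,2,4,5,6,7,8,9}; box has {1,2,5,6,7,8,9} → only 3 remains.
(8,7) = 2: row 8 has {1,3,4,5,6,7,8}; col 7 has {3,5,6,7,8,9}; box has {3,4,5,6,7,8} → only 2 remains.
(8,9) = 9: row 8 has {1,2,3,4,5,6,7,8}; col 9 has {2,3,4,5,7,8}; box has {2,3,4,5,6,7,8} → only 9 remains.
(9,1) = 6: row 9 has {2,3,7,8,9}; col 1 has {2,4,5,9}; box has {1,2,3,4,7,8,9} → only 6 remains.
(9,3) = 5: row 9 has {2,3,6,7,8,9}; col 3 has {1,3,4,7,8}; box has {1,2,3,4,6,7,8,9} → only 5 remains.
(9,5) = 4: row 9 has {2,3,5,6,7,8,9}; col 5 has {1,2,3,5,6,7,8,9}; box has {1,2,3,5,6,7,8,9} → only 4 remains.
(9,7) = 1: row 9 has {2,3,4,5,6,7,8,9}; col 7 has {2,3,5,6,7,8,9}; box has {2,3,4,5,6,7,8,9} → only 1 remains.
(1,3) = 2: row 1 has {1,3,4,5,6,7,8,9}; col 3 has {1,3,4,5,7,8}; box has {1,3,4,5,6,8,9} → only 2 remains.
(2,1) = 7: row 2 has {1,2,3,4,5,6,8,9}; col 1 has {2,4,5,6,9}; box has {1,2,3,4,5,6,8,9} → only 7 remains.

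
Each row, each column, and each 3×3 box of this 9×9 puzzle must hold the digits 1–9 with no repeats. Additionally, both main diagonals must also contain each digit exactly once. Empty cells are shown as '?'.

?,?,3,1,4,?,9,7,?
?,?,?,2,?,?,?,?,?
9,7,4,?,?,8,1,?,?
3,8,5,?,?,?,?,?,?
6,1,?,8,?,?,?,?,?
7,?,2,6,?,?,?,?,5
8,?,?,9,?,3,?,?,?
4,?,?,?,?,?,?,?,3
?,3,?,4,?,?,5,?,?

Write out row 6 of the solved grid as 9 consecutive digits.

row 4, column 4 = 7: row 4 has {3,5,8}; col 4 has {1,2,4,6,8,9}; box has {6,8}; main diagonal has {4} → only 7 remains.
row 5, column 3 = 9: row 5 has {1,6,8}; col 3 has {2,3,4,5}; box has {1,2,3,5,6,7,8} → only 9 remains.
row 6, column 2 = 4: row 6 has {2,5,6,7}; col 2 has {1,3,7,8}; box has {1,2,3,5,6,7,8,9} → only 4 remains.
row 7, column 3 = 7: row 7 has {3,8,9}; col 3 has {2,3,4,5,9}; box has {3,4,8}; anti-diagonal has {1,6} → only 7 remains.
row 8, column 4 = 5: row 8 has {3,4}; col 4 has {1,2,4,6,7,8,9}; box has {3,4,9} → only 5 remains.
row 9, column 1 = 2: row 9 has {3,4,5}; col 1 has {3,4,6,7,8,9}; box has {3,4,7,8}; anti-diagonal has {1,6,7} → only 2 remains.
row 1, column 1 = 5: row 1 has {1,3,4,7,9}; col 1 has {2,3,4,6,7,8,9}; box has {3,4,7,9}; main diagonal has {4,7} → only 5 remains.
row 1, column 6 = 6: row 1 has {1,3,4,5,7,9}; col 6 has {3,8}; box has {1,2,4,8} → only 6 remains.
row 1, column 9 = 8: row 1 has {1,3,4,5,6,7,9}; col 9 has {3,5}; box has {1,7,9}; anti-diagonal has {1,2,6,7} → only 8 remains.
row 2, column 1 = 1: row 2 has {2}; col 1 has {2,3,4,5,6,7,8,9}; box has {3,4,5,7,9} → only 1 remains.
row 2, column 2 = 6: row 2 has {1,2}; col 2 has {1,3,4,7,8}; box has {1,3,4,5,7,9}; main diagonal has {4,5,7} → only 6 remains.
row 2, column 3 = 8: row 2 has {1,2,6}; col 3 has {2,3,4,5,7,9}; box has {1,3,4,5,6,7,9} → only 8 remains.
row 2, column 9 = 4: row 2 has {1,2,6,8}; col 9 has {3,5,8}; box has {1,7,8,9} → only 4 remains.
row 3, column 4 = 3: row 3 has {1,4,7,8,9}; col 4 has {1,2,4,5,6,7,8,9}; box has {1,2,4,6,8} → only 3 remains.
row 3, column 5 = 5: row 3 has {1,3,4,7,8,9}; col 5 has {4}; box has {1,2,3,4,6,8} → only 5 remains.
row 5, column 5 = 3: row 5 has {1,6,8,9}; col 5 has {4,5}; box has {6,7,8}; main diagonal has {4,5,6,7}; anti-diagonal has {1,2,6,7,8} → only 3 remains.
row 7, column 2 = 5: row 7 has {3,7,8,9}; col 2 has {1,3,4,6,7,8}; box has {2,3,4,7,8} → only 5 remains.
row 7, column 7 = 2: row 7 has {3,5,7,8,9}; col 7 has {1,5,9}; box has {3,5}; main diagonal has {3,4,5,6,7} → only 2 remains.
row 8, column 2 = 9: row 8 has {3,4,5}; col 2 has {1,3,4,5,6,7,8}; box has {2,3,4,5,7,8}; anti-diagonal has {1,2,3,6,7,8} → only 9 remains.
row 1, column 2 = 2: row 1 has {1,3,4,5,6,7,8,9}; col 2 has {1,3,4,5,6,7,8,9}; box has {1,3,4,5,6,7,8,9} → only 2 remains.
row 2, column 7 = 3: row 2 has {1,2,4,6,8}; col 7 has {1,2,5,9}; box has {1,4,7,8,9} → only 3 remains.
row 2, column 8 = 5: row 2 has {1,2,3,4,6,8}; col 8 has {7}; box has {1,3,4,7,8,9}; anti-diagonal has {1,2,3,6,7,8,9} → only 5 remains.
row 4, column 6 = 4: row 4 has {3,5,7,8}; col 6 has {3,6,8}; box has {3,6,7,8}; anti-diagonal has {1,2,3,5,6,7,8,9} → only 4 remains.
row 4, column 7 = 6: row 4 has {3,4,5,7,8}; col 7 has {1,2,3,5,9}; box has {5} → only 6 remains.
row 6, column 7 = 8: row 6 has {2,4,5,6,7}; col 7 has {1,2,3,5,6,9}; box has {5,6} → only 8 remains.
row 8, column 7 = 7: row 8 has {3,4,5,9}; col 7 has {1,2,3,5,6,8,9}; box has {2,3,5} → only 7 remains.
row 5, column 7 = 4: row 5 has {1,3,6,8,9}; col 7 has {1,2,3,5,6,7,8,9}; box has {5,6,8} → only 4 remains.
row 5, column 8 = 2: row 5 has {1,3,4,6,8,9}; col 8 has {5,7}; box has {4,5,6,8} → only 2 remains.
row 5, column 9 = 7: row 5 has {1,2,3,4,6,8,9}; col 9 has {3,4,5,8}; box has {2,4,5,6,8} → only 7 remains.
row 3, column 8 = 6: row 3 has {1,3,4,5,7,8,9}; col 8 has {2,5,7}; box has {1,3,4,5,7,8,9} → only 6 remains.
row 3, column 9 = 2: row 3 has {1,3,4,5,6,7,8,9}; col 9 has {3,4,5,7,8}; box has {1,3,4,5,6,7,8,9} → only 2 remains.
row 5, column 6 = 5: row 5 has {1,2,3,4,6,7,8,9}; col 6 has {3,4,6,8}; box has {3,4,6,7,8} → only 5 remains.
row 4, column 5 = 2: in row 4, 2 can only go here (every other open cell in that row sees a 2).
row 6, column 8 = 3: in row 6, 3 can only go here (every other open cell in that row sees a 3).
row 7, column 8 = 4: in row 7, 4 can only go here (every other open cell in that row sees a 4).
row 8, column 6 = 2: in row 8, 2 can only go here (every other open cell in that row sees a 2).
row 7, column 9 = 6: in column 9, 6 can only go here (every other open cell in that column sees a 6).
row 7, column 5 = 1: row 7 has {2,3,4,5,6,7,8,9}; col 5 has {2,3,4,5}; box has {2,3,4,5,9} → only 1 remains.
row 9, column 6 = 7: row 9 has {2,3,4,5}; col 6 has {2,3,4,5,6,8}; box has {1,2,3,4,5,9} → only 7 remains.
row 2, column 6 = 9: row 2 has {1,2,3,4,5,6,8}; col 6 has {2,3,4,5,6,7,8}; box has {1,2,3,4,5,6,8} → only 9 remains.
row 6, column 5 = 9: row 6 has {2,3,4,5,6,7,8}; col 5 has {1,2,3,4,5}; box has {2,3,4,5,6,7,8} → only 9 remains.
row 6, column 6 = 1: row 6 has {2,3,4,5,6,7,8,9}; col 6 has {2,3,4,5,6,7,8,9}; box has {2,3,4,5,6,7,8,9}; main diagonal has {2,3,4,5,6,7} → only 1 remains.

742691835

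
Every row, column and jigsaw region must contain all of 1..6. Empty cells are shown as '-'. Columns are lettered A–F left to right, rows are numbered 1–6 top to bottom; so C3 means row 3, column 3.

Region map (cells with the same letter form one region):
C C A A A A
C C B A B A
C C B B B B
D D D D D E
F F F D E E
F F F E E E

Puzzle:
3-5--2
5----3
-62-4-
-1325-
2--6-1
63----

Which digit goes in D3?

B1 = 4: row 1 has {2,3,5}; col 2 has {1,3,6}; region has {3,5,6} → only 4 remains.
D1 = 1: row 1 has {2,3,4,5}; col 4 has {2,6}; region has {2,3,5} → only 1 remains.
E1 = 6: row 1 has {1,2,3,4,5}; col 5 has {4,5}; region has {1,2,3,5} → only 6 remains.
B2 = 2: row 2 has {3,5}; col 2 has {1,3,4,6}; region has {3,4,5,6} → only 2 remains.
D2 = 4: row 2 has {2,3,5}; col 4 has {1,2,6}; region has {1,2,3,5,6} → only 4 remains.
E2 = 1: row 2 has {2,3,4,5}; col 5 has {4,5,6}; region has {2,4} → only 1 remains.
A3 = 1: row 3 has {2,4,6}; col 1 has {2,3,5,6}; region has {2,3,4,5,6} → only 1 remains.
F3 = 5: row 3 has {1,2,4,6}; col 6 has {1,2,3}; region has {1,2,4} → only 5 remains.
A4 = 4: row 4 has {1,2,3,5}; col 1 has {1,2,3,5,6}; region has {1,2,3,5,6} → only 4 remains.
F4 = 6: row 4 has {1,2,3,4,5}; col 6 has {1,2,3,5}; region has {1} → only 6 remains.
B5 = 5: row 5 has {1,2,6}; col 2 has {1,2,3,4,6}; region has {2,3,6} → only 5 remains.
C5 = 4: row 5 has {1,2,5,6}; col 3 has {2,3,5}; region has {2,3,5,6} → only 4 remains.
E5 = 3: row 5 has {1,2,4,5,6}; col 5 has {1,4,5,6}; region has {1,6} → only 3 remains.
C6 = 1: row 6 has {3,6}; col 3 has {2,3,4,5}; region has {2,3,4,5,6} → only 1 remains.
D6 = 5: row 6 has {1,3,6}; col 4 has {1,2,4,6}; region has {1,3,6} → only 5 remains.
E6 = 2: row 6 has {1,3,5,6}; col 5 has {1,3,4,5,6}; region has {1,3,5,6} → only 2 remains.
F6 = 4: row 6 has {1,2,3,5,6}; col 6 has {1,2,3,5,6}; region has {1,2,3,5,6} → only 4 remains.
C2 = 6: row 2 has {1,2,3,4,5}; col 3 has {1,2,3,4,5}; region has {1,2,4,5} → only 6 remains.
D3 = 3: row 3 has {1,2,4,5,6}; col 4 has {1,2,4,5,6}; region has {1,2,4,5,6} → only 3 remains.

3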